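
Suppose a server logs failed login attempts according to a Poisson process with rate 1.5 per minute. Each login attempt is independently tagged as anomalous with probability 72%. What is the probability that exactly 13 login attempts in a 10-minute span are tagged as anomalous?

Thinning: the login attempts that are tagged as anomalous themselves form a Poisson process with rate 0.72 × 1.5 = 1.08 per minute.
Over the interval, μ = 1.08 × 10 = 10.8 (a 10-minute span = 10 minutes).
P(N = 13) = e^(−10.8) · 10.8^13/13! ≈ 0.0891.

0.0891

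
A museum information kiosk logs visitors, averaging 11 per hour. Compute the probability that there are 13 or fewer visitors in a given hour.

0.7813

With mean μ = 11 per hour,
P(N ≤ 13) = Σ_{j=0}^{13} e^(−μ) μ^j/j! ≈ 0.7813.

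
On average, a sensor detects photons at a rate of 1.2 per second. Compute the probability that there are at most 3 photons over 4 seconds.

Over the interval, μ = 1.2 × 4 = 4.8 (4 seconds).
P(N ≤ 3) = Σ_{j=0}^{3} e^(−μ) μ^j/j! ≈ 0.2942.

0.2942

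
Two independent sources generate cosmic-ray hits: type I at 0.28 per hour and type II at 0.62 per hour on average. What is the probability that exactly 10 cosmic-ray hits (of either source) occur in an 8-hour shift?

Independent Poisson processes superpose: combined rate λ = 0.28 + 0.62 = 0.9 per hour.
Over the interval, μ = 0.9 × 8 = 7.2 (an 8-hour shift = 8 hours).
P(N = 10) = e^(−7.2) · 7.2^10/10! ≈ 0.0770.

0.0770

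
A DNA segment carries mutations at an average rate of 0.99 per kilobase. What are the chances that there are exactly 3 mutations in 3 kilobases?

0.2240

Over the interval, μ = 0.99 × 3 = 2.97 (3 kilobases).
P(N = 3) = e^(−μ) μ^3/3! = e^(−2.97) · 2.97^3/6 ≈ 0.2240.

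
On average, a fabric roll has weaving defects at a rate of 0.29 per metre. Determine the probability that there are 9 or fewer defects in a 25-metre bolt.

0.8043

Over the interval, μ = 0.29 × 25 = 7.25 (a 25-metre bolt = 25 metres).
P(N ≤ 9) = Σ_{j=0}^{9} e^(−μ) μ^j/j! ≈ 0.8043.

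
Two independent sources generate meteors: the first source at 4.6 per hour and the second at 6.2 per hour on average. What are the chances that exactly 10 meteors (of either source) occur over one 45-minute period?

Independent Poisson processes superpose: combined rate λ = 4.6 + 6.2 = 10.8 per hour.
Over the interval, μ = 10.8 × 0.75 = 8.1 (a 45-minute period = 0.75 hours).
P(N = 10) = e^(−8.1) · 8.1^10/10! ≈ 0.1017.

0.1017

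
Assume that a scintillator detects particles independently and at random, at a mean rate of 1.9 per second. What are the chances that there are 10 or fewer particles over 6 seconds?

0.4131

Over the interval, μ = 1.9 × 6 = 11.4 (6 seconds).
P(N ≤ 10) = Σ_{j=0}^{10} e^(−μ) μ^j/j! ≈ 0.4131.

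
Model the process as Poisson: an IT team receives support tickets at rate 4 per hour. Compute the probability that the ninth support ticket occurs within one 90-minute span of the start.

0.1528

Over the interval, μ = 4 × 1.5 = 6 (a 90-minute span = 1.5 hours).
The ninth arrival falls in the interval iff at least 9 events occur there: P(S_9 ≤ t) = P(N ≥ 9) = 1 − P(N ≤ 8) ≈ 0.1528.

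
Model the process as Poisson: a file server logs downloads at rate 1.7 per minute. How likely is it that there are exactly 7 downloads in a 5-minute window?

Over the interval, μ = 1.7 × 5 = 8.5 (a 5-minute window = 5 minutes).
P(N = 7) = e^(−μ) μ^7/7! = e^(−8.5) · 8.5^7/5040 ≈ 0.1294.

0.1294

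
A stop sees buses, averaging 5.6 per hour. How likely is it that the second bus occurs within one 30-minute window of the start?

Over the interval, μ = 5.6 × 0.5 = 2.8 (a 30-minute window = 0.5 hours).
The second arrival falls in the interval iff at least 2 events occur there: P(S_2 ≤ t) = P(N ≥ 2) = 1 − P(N ≤ 1) ≈ 0.7689.

0.7689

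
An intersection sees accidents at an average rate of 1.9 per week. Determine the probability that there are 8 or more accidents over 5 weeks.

0.7313

Over the interval, μ = 1.9 × 5 = 9.5 (5 weeks).
P(N ≥ 8) = 1 − P(N ≤ 7) = 1 − Σ_{j=0}^{7} e^(−μ) μ^j/j! ≈ 0.7313.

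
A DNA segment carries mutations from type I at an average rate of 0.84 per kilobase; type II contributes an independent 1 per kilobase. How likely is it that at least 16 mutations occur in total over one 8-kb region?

Independent Poisson processes superpose: combined rate λ = 0.84 + 1 = 1.84 per kilobase.
Over the interval, μ = 1.84 × 8 = 14.72 (an 8-kb region = 8 kilobases).
P(N ≥ 16) = 1 − P(N ≤ 15) ≈ 0.4033.

0.4033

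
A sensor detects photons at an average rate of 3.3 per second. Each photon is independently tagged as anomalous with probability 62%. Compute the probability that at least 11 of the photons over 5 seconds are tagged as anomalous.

Thinning: the photons that are tagged as anomalous themselves form a Poisson process with rate 0.62 × 3.3 = 2.046 per second.
Over the interval, μ = 2.046 × 5 = 10.23 (5 seconds).
P(N ≥ 11) = 1 − P(N ≤ 10) ≈ 0.4457.

0.4457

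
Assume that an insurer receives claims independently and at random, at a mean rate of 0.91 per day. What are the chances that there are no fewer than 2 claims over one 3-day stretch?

0.7567

Over the interval, μ = 0.91 × 3 = 2.73 (a 3-day stretch = 3 days).
P(N ≥ 2) = 1 − P(N ≤ 1) = 1 − Σ_{j=0}^{1} e^(−μ) μ^j/j! ≈ 0.7567.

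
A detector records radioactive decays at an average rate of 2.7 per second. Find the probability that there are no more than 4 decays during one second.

0.8629

With mean μ = 2.7 per second,
P(N ≤ 4) = Σ_{j=0}^{4} e^(−μ) μ^j/j! ≈ 0.8629.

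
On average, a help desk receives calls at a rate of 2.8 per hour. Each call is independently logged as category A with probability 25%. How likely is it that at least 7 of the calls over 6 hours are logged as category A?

Thinning: the calls that are logged as category A themselves form a Poisson process with rate 0.25 × 2.8 = 0.7 per hour.
Over the interval, μ = 0.7 × 6 = 4.2 (6 hours).
P(N ≥ 7) = 1 − P(N ≤ 6) ≈ 0.1325.

0.1325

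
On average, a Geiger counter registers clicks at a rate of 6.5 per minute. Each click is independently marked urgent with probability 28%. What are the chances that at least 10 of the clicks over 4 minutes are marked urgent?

Thinning: the clicks that are marked urgent themselves form a Poisson process with rate 0.28 × 6.5 = 1.82 per minute.
Over the interval, μ = 1.82 × 4 = 7.28 (4 minutes).
P(N ≥ 10) = 1 − P(N ≤ 9) ≈ 0.1990.

0.1990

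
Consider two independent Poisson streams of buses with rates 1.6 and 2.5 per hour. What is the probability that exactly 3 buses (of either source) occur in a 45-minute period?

Independent Poisson processes superpose: combined rate λ = 1.6 + 2.5 = 4.1 per hour.
Over the interval, μ = 4.1 × 0.75 = 3.075 (a 45-minute period = 0.75 hours).
P(N = 3) = e^(−3.075) · 3.075^3/3! ≈ 0.2238.

0.2238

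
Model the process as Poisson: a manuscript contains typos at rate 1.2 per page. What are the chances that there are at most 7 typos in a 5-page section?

0.7440

Over the interval, μ = 1.2 × 5 = 6 (a 5-page section = 5 pages).
P(N ≤ 7) = Σ_{j=0}^{7} e^(−μ) μ^j/j! ≈ 0.7440.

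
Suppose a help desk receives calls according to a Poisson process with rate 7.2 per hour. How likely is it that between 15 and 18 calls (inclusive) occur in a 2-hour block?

0.3311

Over the interval, μ = 7.2 × 2 = 14.4 (a 2-hour block = 2 hours).
P(15 ≤ N ≤ 18) = Σ_{j=15}^{18} e^(−14.4) · 14.4^j/j! ≈ 0.3311.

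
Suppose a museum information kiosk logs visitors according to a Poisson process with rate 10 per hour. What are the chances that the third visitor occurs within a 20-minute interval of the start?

Over the interval, μ = 10 × 1/3 ≈ 3.33333 (a 20-minute interval = 1/3 hours).
The third arrival falls in the interval iff at least 3 events occur there: P(S_3 ≤ t) = P(N ≥ 3) = 1 − P(N ≤ 2) ≈ 0.6472.

0.6472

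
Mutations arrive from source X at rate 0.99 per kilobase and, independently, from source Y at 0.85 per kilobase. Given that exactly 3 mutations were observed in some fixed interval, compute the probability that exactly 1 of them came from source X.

Given the total, each event is independently from source X with probability p = λ_X/(λ_X+λ_Y) = 0.99/1.84 ≈ 0.5380.
So K ~ Binomial(3, 0.99/1.84): P(K = 1) = C(3,1) · (0.99/1.84)^1 · (0.85/1.84)^2 ≈ 0.3445.

0.3445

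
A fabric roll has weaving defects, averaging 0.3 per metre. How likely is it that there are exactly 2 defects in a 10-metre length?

0.2240

Over the interval, μ = 0.3 × 10 = 3 (a 10-metre length = 10 metres).
P(N = 2) = e^(−μ) μ^2/2! = e^(−3) · 3^2/2 ≈ 0.2240.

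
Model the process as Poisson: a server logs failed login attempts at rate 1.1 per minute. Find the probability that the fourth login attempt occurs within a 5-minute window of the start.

0.7983

Over the interval, μ = 1.1 × 5 = 5.5 (a 5-minute window = 5 minutes).
The fourth arrival falls in the interval iff at least 4 events occur there: P(S_4 ≤ t) = P(N ≥ 4) = 1 − P(N ≤ 3) ≈ 0.7983.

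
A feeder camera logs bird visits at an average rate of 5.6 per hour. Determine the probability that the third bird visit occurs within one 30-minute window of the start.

Over the interval, μ = 5.6 × 0.5 = 2.8 (a 30-minute window = 0.5 hours).
The third arrival falls in the interval iff at least 3 events occur there: P(S_3 ≤ t) = P(N ≥ 3) = 1 − P(N ≤ 2) ≈ 0.5305.

0.5305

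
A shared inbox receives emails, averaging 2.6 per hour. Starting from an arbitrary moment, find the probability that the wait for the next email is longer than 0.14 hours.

The wait for the next event is exponential with rate λ = 2.6 per hour.
P(T > 0.14) = e^(−λt) = e^(−2.6 × 0.14) = e^(−0.364) ≈ 0.6949.

0.6949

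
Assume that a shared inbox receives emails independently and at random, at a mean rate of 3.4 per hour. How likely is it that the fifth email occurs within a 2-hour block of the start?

0.8080

Over the interval, μ = 3.4 × 2 = 6.8 (a 2-hour block = 2 hours).
The fifth arrival falls in the interval iff at least 5 events occur there: P(S_5 ≤ t) = P(N ≥ 5) = 1 − P(N ≤ 4) ≈ 0.8080.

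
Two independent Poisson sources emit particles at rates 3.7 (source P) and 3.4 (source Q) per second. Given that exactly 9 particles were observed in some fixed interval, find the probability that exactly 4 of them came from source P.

0.2340

Given the total, each event is independently from source P with probability p = λ_P/(λ_P+λ_Q) = 3.7/7.1 ≈ 0.5211.
So K ~ Binomial(9, 3.7/7.1): P(K = 4) = C(9,4) · (3.7/7.1)^4 · (3.4/7.1)^5 ≈ 0.2340.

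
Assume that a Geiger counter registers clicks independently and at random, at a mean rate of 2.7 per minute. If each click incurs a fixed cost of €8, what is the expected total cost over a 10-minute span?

E[N] = 2.7 × 10 = 27 (a 10-minute span = 10 minutes); E[cost] = 27 × €8 = €216.

€216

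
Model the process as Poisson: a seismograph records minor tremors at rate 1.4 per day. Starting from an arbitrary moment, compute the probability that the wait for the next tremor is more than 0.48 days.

The wait for the next event is exponential with rate λ = 1.4 per day.
P(T > 0.48) = e^(−λt) = e^(−1.4 × 0.48) = e^(−0.672) ≈ 0.5107.

0.5107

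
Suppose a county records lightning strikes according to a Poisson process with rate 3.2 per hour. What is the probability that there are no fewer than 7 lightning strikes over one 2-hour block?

Over the interval, μ = 3.2 × 2 = 6.4 (a 2-hour block = 2 hours).
P(N ≥ 7) = 1 − P(N ≤ 6) = 1 − Σ_{j=0}^{6} e^(−μ) μ^j/j! ≈ 0.4577.

0.4577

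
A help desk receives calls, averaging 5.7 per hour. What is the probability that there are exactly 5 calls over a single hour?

0.1678

With mean μ = 5.7 per hour,
P(N = 5) = e^(−μ) μ^5/5! = e^(−5.7) · 5.7^5/120 ≈ 0.1678.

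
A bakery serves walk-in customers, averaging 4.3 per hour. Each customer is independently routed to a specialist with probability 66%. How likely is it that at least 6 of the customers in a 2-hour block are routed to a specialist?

Thinning: the customers that are routed to a specialist themselves form a Poisson process with rate 0.66 × 4.3 = 2.838 per hour.
Over the interval, μ = 2.838 × 2 = 5.676 (a 2-hour block = 2 hours).
P(N ≥ 6) = 1 − P(N ≤ 5) ≈ 0.5010.

0.5010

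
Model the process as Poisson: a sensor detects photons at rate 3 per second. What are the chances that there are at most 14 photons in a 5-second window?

Over the interval, μ = 3 × 5 = 15 (a 5-second window = 5 seconds).
P(N ≤ 14) = Σ_{j=0}^{14} e^(−μ) μ^j/j! ≈ 0.4657.

0.4657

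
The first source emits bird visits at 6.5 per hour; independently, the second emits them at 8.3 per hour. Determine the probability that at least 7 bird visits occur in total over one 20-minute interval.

Independent Poisson processes superpose: combined rate λ = 6.5 + 8.3 = 14.8 per hour.
Over the interval, μ = 14.8 × 1/3 ≈ 4.93333 (a 20-minute interval = 1/3 hours).
P(N ≥ 7) = 1 − P(N ≤ 6) ≈ 0.2281.

0.2281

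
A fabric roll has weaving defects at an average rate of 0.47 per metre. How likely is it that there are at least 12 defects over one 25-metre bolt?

Over the interval, μ = 0.47 × 25 = 11.75 (a 25-metre bolt = 25 metres).
P(N ≥ 12) = 1 − P(N ≤ 11) = 1 − Σ_{j=0}^{11} e^(−μ) μ^j/j! ≈ 0.5095.

0.5095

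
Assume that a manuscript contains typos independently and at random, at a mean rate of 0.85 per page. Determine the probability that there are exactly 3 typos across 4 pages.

0.2186

Over the interval, μ = 0.85 × 4 = 3.4 (4 pages).
P(N = 3) = e^(−μ) μ^3/3! = e^(−3.4) · 3.4^3/6 ≈ 0.2186.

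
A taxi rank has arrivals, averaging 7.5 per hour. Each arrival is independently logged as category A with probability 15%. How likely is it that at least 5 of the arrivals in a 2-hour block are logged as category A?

Thinning: the arrivals that are logged as category A themselves form a Poisson process with rate 0.15 × 7.5 = 1.125 per hour.
Over the interval, μ = 1.125 × 2 = 2.25 (a 2-hour block = 2 hours).
P(N ≥ 5) = 1 − P(N ≤ 4) ≈ 0.0780.

0.0780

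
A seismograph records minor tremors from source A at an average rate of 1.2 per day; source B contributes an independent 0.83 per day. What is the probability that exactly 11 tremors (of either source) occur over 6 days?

Independent Poisson processes superpose: combined rate λ = 1.2 + 0.83 = 2.03 per day.
Over the interval, μ = 2.03 × 6 = 12.18 (6 days).
P(N = 11) = e^(−12.18) · 12.18^11/11! ≈ 0.1125.

0.1125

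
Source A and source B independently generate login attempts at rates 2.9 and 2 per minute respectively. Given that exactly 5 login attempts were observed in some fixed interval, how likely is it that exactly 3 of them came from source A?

Given the total, each event is independently from source A with probability p = λ_A/(λ_A+λ_B) = 2.9/4.9 ≈ 0.5918.
So K ~ Binomial(5, 2.9/4.9): P(K = 3) = C(5,3) · (2.9/4.9)^3 · (2/4.9)^2 ≈ 0.3454.

0.3454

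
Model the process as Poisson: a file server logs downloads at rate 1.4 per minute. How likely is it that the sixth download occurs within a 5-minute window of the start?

0.6993

Over the interval, μ = 1.4 × 5 = 7 (a 5-minute window = 5 minutes).
The sixth arrival falls in the interval iff at least 6 events occur there: P(S_6 ≤ t) = P(N ≥ 6) = 1 − P(N ≤ 5) ≈ 0.6993.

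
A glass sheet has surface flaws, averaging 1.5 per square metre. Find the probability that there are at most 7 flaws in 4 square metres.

0.7440

Over the interval, μ = 1.5 × 4 = 6 (4 square metres).
P(N ≤ 7) = Σ_{j=0}^{7} e^(−μ) μ^j/j! ≈ 0.7440.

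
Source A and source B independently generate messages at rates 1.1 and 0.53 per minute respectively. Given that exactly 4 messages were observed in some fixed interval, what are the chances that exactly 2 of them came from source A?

Given the total, each event is independently from source A with probability p = λ_A/(λ_A+λ_B) = 1.1/1.63 ≈ 0.6748.
So K ~ Binomial(4, 1.1/1.63): P(K = 2) = C(4,2) · (1.1/1.63)^2 · (0.53/1.63)^2 ≈ 0.2889.

0.2889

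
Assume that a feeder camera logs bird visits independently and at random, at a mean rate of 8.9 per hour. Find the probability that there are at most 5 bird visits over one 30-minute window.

Over the interval, μ = 8.9 × 0.5 = 4.45 (a 30-minute window = 0.5 hours).
P(N ≤ 5) = Σ_{j=0}^{5} e^(−μ) μ^j/j! ≈ 0.7114.

0.7114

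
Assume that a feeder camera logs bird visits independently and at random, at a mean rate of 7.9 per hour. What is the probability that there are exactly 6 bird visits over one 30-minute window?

Over the interval, μ = 7.9 × 0.5 = 3.95 (a 30-minute window = 0.5 hours).
P(N = 6) = e^(−μ) μ^6/6! = e^(−3.95) · 3.95^6/720 ≈ 0.1016.

0.1016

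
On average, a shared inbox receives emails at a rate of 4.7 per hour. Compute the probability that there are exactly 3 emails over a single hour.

With mean μ = 4.7 per hour,
P(N = 3) = e^(−μ) μ^3/3! = e^(−4.7) · 4.7^3/6 ≈ 0.1574.

0.1574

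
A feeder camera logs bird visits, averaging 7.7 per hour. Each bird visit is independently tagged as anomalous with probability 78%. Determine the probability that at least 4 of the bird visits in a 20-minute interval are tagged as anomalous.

0.1432

Thinning: the bird visits that are tagged as anomalous themselves form a Poisson process with rate 0.78 × 7.7 = 6.006 per hour.
Over the interval, μ = 6.006 × 1/3 = 2.002 (a 20-minute interval = 1/3 hours).
P(N ≥ 4) = 1 − P(N ≤ 3) ≈ 0.1432.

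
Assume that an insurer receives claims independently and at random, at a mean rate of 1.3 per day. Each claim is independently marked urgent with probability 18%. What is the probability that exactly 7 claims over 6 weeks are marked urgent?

Thinning: the claims that are marked urgent themselves form a Poisson process with rate 0.18 × 1.3 = 0.234 per day.
Over the interval, μ = 0.234 × 42 = 9.828 (6 weeks = 42 days).
P(N = 7) = e^(−9.828) · 9.828^7/7! ≈ 0.0948.

0.0948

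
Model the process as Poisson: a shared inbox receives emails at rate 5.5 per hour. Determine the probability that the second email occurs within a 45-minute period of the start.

Over the interval, μ = 5.5 × 0.75 = 4.125 (a 45-minute period = 0.75 hours).
The second arrival falls in the interval iff at least 2 events occur there: P(S_2 ≤ t) = P(N ≥ 2) = 1 − P(N ≤ 1) ≈ 0.9172.

0.9172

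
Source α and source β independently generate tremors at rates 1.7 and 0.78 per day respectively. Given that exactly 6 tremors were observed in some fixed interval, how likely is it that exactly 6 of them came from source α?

0.1037

Given the total, each event is independently from source α with probability p = λ_α/(λ_α+λ_β) = 1.7/2.48 ≈ 0.6855.
So K ~ Binomial(6, 1.7/2.48): P(K = 6) = C(6,6) · (1.7/2.48)^6 · (0.78/2.48)^0 ≈ 0.1037.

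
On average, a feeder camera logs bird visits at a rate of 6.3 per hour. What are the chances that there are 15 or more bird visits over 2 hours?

0.2847

Over the interval, μ = 6.3 × 2 = 12.6 (2 hours).
P(N ≥ 15) = 1 − P(N ≤ 14) = 1 − Σ_{j=0}^{14} e^(−μ) μ^j/j! ≈ 0.2847.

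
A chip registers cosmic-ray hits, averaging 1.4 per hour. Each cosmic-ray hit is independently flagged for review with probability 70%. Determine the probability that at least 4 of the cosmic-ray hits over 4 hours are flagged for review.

0.5507

Thinning: the cosmic-ray hits that are flagged for review themselves form a Poisson process with rate 0.7 × 1.4 = 0.98 per hour.
Over the interval, μ = 0.98 × 4 = 3.92 (4 hours).
P(N ≥ 4) = 1 − P(N ≤ 3) ≈ 0.5507.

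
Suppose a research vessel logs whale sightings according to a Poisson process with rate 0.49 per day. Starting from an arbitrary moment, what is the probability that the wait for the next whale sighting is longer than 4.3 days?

0.1216

The wait for the next event is exponential with rate λ = 0.49 per day.
P(T > 4.3) = e^(−λt) = e^(−0.49 × 4.3) = e^(−2.107) ≈ 0.1216.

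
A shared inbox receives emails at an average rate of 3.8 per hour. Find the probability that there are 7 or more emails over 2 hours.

0.6354

Over the interval, μ = 3.8 × 2 = 7.6 (2 hours).
P(N ≥ 7) = 1 − P(N ≤ 6) = 1 − Σ_{j=0}^{6} e^(−μ) μ^j/j! ≈ 0.6354.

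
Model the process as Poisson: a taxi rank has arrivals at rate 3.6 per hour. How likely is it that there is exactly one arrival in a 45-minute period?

0.1815

Over the interval, μ = 3.6 × 0.75 = 2.7 (a 45-minute period = 0.75 hours).
P(N = 1) = e^(−μ) μ^1/1! = e^(−2.7) · 2.7^1/1 ≈ 0.1815.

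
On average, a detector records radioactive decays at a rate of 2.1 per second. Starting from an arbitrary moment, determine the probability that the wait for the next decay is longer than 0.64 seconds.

The wait for the next event is exponential with rate λ = 2.1 per second.
P(T > 0.64) = e^(−λt) = e^(−2.1 × 0.64) = e^(−1.344) ≈ 0.2608.

0.2608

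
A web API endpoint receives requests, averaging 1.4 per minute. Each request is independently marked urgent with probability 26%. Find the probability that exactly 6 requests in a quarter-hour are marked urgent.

0.1565

Thinning: the requests that are marked urgent themselves form a Poisson process with rate 0.26 × 1.4 = 0.364 per minute.
Over the interval, μ = 0.364 × 15 = 5.46 (a quarter-hour = 15 minutes).
P(N = 6) = e^(−5.46) · 5.46^6/6! ≈ 0.1565.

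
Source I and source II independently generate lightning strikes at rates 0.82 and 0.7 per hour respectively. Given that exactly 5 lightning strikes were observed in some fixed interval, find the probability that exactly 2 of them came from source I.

Given the total, each event is independently from source I with probability p = λ_I/(λ_I+λ_II) = 0.82/1.52 ≈ 0.5395.
So K ~ Binomial(5, 0.82/1.52): P(K = 2) = C(5,2) · (0.82/1.52)^2 · (0.7/1.52)^3 ≈ 0.2843.

0.2843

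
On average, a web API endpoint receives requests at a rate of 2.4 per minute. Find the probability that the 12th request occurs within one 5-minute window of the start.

Over the interval, μ = 2.4 × 5 = 12 (a 5-minute window = 5 minutes).
The 12th arrival falls in the interval iff at least 12 events occur there: P(S_12 ≤ t) = P(N ≥ 12) = 1 − P(N ≤ 11) ≈ 0.5384.

0.5384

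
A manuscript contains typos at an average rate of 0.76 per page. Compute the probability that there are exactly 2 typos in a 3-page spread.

Over the interval, μ = 0.76 × 3 = 2.28 (a 3-page spread = 3 pages).
P(N = 2) = e^(−μ) μ^2/2! = e^(−2.28) · 2.28^2/2 ≈ 0.2659.

0.2659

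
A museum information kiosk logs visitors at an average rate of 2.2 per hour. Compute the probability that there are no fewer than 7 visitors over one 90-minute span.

Over the interval, μ = 2.2 × 1.5 = 3.3 (a 90-minute span = 1.5 hours).
P(N ≥ 7) = 1 − P(N ≤ 6) = 1 − Σ_{j=0}^{6} e^(−μ) μ^j/j! ≈ 0.0510.

0.0510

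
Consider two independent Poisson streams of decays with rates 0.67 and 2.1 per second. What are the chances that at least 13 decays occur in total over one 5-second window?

Independent Poisson processes superpose: combined rate λ = 0.67 + 2.1 = 2.77 per second.
Over the interval, μ = 2.77 × 5 = 13.85 (a 5-second window = 5 seconds).
P(N ≥ 13) = 1 − P(N ≤ 12) ≈ 0.6266.

0.6266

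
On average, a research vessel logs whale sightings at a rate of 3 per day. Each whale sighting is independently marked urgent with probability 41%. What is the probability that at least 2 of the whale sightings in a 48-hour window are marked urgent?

0.7044

Thinning: the whale sightings that are marked urgent themselves form a Poisson process with rate 0.41 × 3 = 1.23 per day.
Over the interval, μ = 1.23 × 2 = 2.46 (a 48-hour window = 2 days).
P(N ≥ 2) = 1 − P(N ≤ 1) ≈ 0.7044.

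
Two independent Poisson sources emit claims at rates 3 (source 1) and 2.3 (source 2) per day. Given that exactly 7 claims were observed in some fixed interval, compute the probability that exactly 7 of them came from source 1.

0.0186

Given the total, each event is independently from source 1 with probability p = λ_1/(λ_1+λ_2) = 3/5.3 ≈ 0.5660.
So K ~ Binomial(7, 3/5.3): P(K = 7) = C(7,7) · (3/5.3)^7 · (2.3/5.3)^0 ≈ 0.0186.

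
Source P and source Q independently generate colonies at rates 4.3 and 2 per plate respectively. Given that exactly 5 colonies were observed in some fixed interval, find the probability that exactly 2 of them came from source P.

0.1490

Given the total, each event is independently from source P with probability p = λ_P/(λ_P+λ_Q) = 4.3/6.3 ≈ 0.6825.
So K ~ Binomial(5, 4.3/6.3): P(K = 2) = C(5,2) · (4.3/6.3)^2 · (2/6.3)^3 ≈ 0.1490.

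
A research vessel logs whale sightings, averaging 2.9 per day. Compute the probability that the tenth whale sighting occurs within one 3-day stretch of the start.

0.3731

Over the interval, μ = 2.9 × 3 = 8.7 (a 3-day stretch = 3 days).
The tenth arrival falls in the interval iff at least 10 events occur there: P(S_10 ≤ t) = P(N ≥ 10) = 1 − P(N ≤ 9) ≈ 0.3731.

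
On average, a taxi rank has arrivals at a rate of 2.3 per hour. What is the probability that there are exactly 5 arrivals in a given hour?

0.0538

With mean μ = 2.3 per hour,
P(N = 5) = e^(−μ) μ^5/5! = e^(−2.3) · 2.3^5/120 ≈ 0.0538.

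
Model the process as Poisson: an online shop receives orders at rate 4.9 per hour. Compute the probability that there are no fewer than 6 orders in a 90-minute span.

0.7417

Over the interval, μ = 4.9 × 1.5 = 7.35 (a 90-minute span = 1.5 hours).
P(N ≥ 6) = 1 − P(N ≤ 5) = 1 − Σ_{j=0}^{5} e^(−μ) μ^j/j! ≈ 0.7417.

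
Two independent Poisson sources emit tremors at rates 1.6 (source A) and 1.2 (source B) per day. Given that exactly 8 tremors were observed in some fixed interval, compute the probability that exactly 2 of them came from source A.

0.0567

Given the total, each event is independently from source A with probability p = λ_A/(λ_A+λ_B) = 1.6/2.8 ≈ 0.5714.
So K ~ Binomial(8, 1.6/2.8): P(K = 2) = C(8,2) · (1.6/2.8)^2 · (1.2/2.8)^6 ≈ 0.0567.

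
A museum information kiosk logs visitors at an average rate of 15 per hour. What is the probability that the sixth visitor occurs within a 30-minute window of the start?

Over the interval, μ = 15 × 0.5 = 7.5 (a 30-minute window = 0.5 hours).
The sixth arrival falls in the interval iff at least 6 events occur there: P(S_6 ≤ t) = P(N ≥ 6) = 1 − P(N ≤ 5) ≈ 0.7586.

0.7586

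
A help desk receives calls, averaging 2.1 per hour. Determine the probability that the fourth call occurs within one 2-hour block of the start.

Over the interval, μ = 2.1 × 2 = 4.2 (a 2-hour block = 2 hours).
The fourth arrival falls in the interval iff at least 4 events occur there: P(S_4 ≤ t) = P(N ≥ 4) = 1 − P(N ≤ 3) ≈ 0.6046.

0.6046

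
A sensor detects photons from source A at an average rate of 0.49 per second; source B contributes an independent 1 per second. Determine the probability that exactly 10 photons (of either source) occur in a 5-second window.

Independent Poisson processes superpose: combined rate λ = 0.49 + 1 = 1.49 per second.
Over the interval, μ = 1.49 × 5 = 7.45 (a 5-second window = 5 seconds).
P(N = 10) = e^(−7.45) · 7.45^10/10! ≈ 0.0844.

0.0844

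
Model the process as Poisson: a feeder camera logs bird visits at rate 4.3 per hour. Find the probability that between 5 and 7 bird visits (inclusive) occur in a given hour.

0.3585

With mean μ = 4.3 per hour,
P(5 ≤ N ≤ 7) = Σ_{j=5}^{7} e^(−4.3) · 4.3^j/j! ≈ 0.3585.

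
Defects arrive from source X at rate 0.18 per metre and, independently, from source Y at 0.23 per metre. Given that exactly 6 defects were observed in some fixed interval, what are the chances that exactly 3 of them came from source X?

0.2988

Given the total, each event is independently from source X with probability p = λ_X/(λ_X+λ_Y) = 0.18/0.41 ≈ 0.4390.
So K ~ Binomial(6, 0.18/0.41): P(K = 3) = C(6,3) · (0.18/0.41)^3 · (0.23/0.41)^3 ≈ 0.2988.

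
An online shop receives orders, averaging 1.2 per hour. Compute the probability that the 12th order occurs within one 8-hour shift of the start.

Over the interval, μ = 1.2 × 8 = 9.6 (an 8-hour shift = 8 hours).
The 12th arrival falls in the interval iff at least 12 events occur there: P(S_12 ≤ t) = P(N ≥ 12) = 1 − P(N ≤ 11) ≈ 0.2588.

0.2588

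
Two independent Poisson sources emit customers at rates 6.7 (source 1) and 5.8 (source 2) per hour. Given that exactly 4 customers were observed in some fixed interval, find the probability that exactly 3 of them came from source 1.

0.2858

Given the total, each event is independently from source 1 with probability p = λ_1/(λ_1+λ_2) = 6.7/12.5 = 0.5360.
So K ~ Binomial(4, 6.7/12.5): P(K = 3) = C(4,3) · (6.7/12.5)^3 · (5.8/12.5)^1 ≈ 0.2858.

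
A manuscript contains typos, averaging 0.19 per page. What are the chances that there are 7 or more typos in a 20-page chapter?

Over the interval, μ = 0.19 × 20 = 3.8 (a 20-page chapter = 20 pages).
P(N ≥ 7) = 1 − P(N ≤ 6) = 1 − Σ_{j=0}^{6} e^(−μ) μ^j/j! ≈ 0.0909.

0.0909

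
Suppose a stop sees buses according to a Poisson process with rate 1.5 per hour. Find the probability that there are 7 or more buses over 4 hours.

Over the interval, μ = 1.5 × 4 = 6 (4 hours).
P(N ≥ 7) = 1 − P(N ≤ 6) = 1 − Σ_{j=0}^{6} e^(−μ) μ^j/j! ≈ 0.3937.

0.3937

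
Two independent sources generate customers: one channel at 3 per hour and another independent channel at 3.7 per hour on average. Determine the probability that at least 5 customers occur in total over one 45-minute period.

0.5639

Independent Poisson processes superpose: combined rate λ = 3 + 3.7 = 6.7 per hour.
Over the interval, μ = 6.7 × 0.75 = 5.025 (a 45-minute period = 0.75 hours).
P(N ≥ 5) = 1 − P(N ≤ 4) ≈ 0.5639.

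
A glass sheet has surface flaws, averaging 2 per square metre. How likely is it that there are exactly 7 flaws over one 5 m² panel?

0.0901

Over the interval, μ = 2 × 5 = 10 (a 5 m² panel = 5 square metres).
P(N = 7) = e^(−μ) μ^7/7! = e^(−10) · 10^7/5040 ≈ 0.0901.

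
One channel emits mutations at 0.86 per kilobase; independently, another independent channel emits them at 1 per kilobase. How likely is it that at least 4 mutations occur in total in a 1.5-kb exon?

Independent Poisson processes superpose: combined rate λ = 0.86 + 1 = 1.86 per kilobase.
Over the interval, μ = 1.86 × 1.5 = 2.79 (a 1.5-kb exon = 1.5 kilobases).
P(N ≥ 4) = 1 − P(N ≤ 3) ≈ 0.3058.

0.3058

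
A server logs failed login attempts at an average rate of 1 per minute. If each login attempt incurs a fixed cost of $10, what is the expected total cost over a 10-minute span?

$100

E[N] = 1 × 10 = 10 (a 10-minute span = 10 minutes); E[cost] = 10 × $10 = $100.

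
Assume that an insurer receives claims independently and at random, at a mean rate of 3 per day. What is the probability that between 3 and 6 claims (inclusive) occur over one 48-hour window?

0.5443

Over the interval, μ = 3 × 2 = 6 (a 48-hour window = 2 days).
P(3 ≤ N ≤ 6) = Σ_{j=3}^{6} e^(−6) · 6^j/j! ≈ 0.5443.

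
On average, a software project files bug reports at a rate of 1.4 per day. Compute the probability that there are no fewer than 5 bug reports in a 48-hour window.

0.1523

Over the interval, μ = 1.4 × 2 = 2.8 (a 48-hour window = 2 days).
P(N ≥ 5) = 1 − P(N ≤ 4) = 1 − Σ_{j=0}^{4} e^(−μ) μ^j/j! ≈ 0.1523.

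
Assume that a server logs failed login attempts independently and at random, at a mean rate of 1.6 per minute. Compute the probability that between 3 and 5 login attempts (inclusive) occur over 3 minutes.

0.5085

Over the interval, μ = 1.6 × 3 = 4.8 (3 minutes).
P(3 ≤ N ≤ 5) = Σ_{j=3}^{5} e^(−4.8) · 4.8^j/j! ≈ 0.5085.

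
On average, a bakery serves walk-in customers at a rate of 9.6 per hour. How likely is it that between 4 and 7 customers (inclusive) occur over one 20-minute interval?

0.3807

Over the interval, μ = 9.6 × 1/3 = 3.2 (a 20-minute interval = 1/3 hours).
P(4 ≤ N ≤ 7) = Σ_{j=4}^{7} e^(−3.2) · 3.2^j/j! ≈ 0.3807.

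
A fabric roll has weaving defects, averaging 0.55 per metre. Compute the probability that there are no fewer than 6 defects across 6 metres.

Over the interval, μ = 0.55 × 6 = 3.3 (6 metres).
P(N ≥ 6) = 1 − P(N ≤ 5) = 1 − Σ_{j=0}^{5} e^(−μ) μ^j/j! ≈ 0.1171.

0.1171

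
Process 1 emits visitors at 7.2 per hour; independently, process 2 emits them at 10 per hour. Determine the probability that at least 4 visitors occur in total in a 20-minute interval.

0.8234

Independent Poisson processes superpose: combined rate λ = 7.2 + 10 = 17.2 per hour.
Over the interval, μ = 17.2 × 1/3 ≈ 5.73333 (a 20-minute interval = 1/3 hours).
P(N ≥ 4) = 1 − P(N ≤ 3) ≈ 0.8234.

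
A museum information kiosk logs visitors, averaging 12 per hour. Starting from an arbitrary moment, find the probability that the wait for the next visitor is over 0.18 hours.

The wait for the next event is exponential with rate λ = 12 per hour.
P(T > 0.18) = e^(−λt) = e^(−12 × 0.18) = e^(−2.16) ≈ 0.1153.

0.1153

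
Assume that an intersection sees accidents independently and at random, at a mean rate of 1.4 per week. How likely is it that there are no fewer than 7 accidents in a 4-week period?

Over the interval, μ = 1.4 × 4 = 5.6 (a 4-week period = 4 weeks).
P(N ≥ 7) = 1 − P(N ≤ 6) = 1 − Σ_{j=0}^{6} e^(−μ) μ^j/j! ≈ 0.3297.

0.3297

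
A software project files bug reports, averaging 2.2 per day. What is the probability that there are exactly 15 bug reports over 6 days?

0.0911

Over the interval, μ = 2.2 × 6 = 13.2 (6 days).
P(N = 15) = e^(−μ) μ^15/15! = e^(−13.2) · 13.2^15/1307674368000 ≈ 0.0911.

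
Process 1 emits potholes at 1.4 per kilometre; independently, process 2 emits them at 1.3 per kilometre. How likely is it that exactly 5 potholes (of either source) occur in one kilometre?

Independent Poisson processes superpose: combined rate λ = 1.4 + 1.3 = 2.7 per kilometre.
So μ = 2.7.
P(N = 5) = e^(−2.7) · 2.7^5/5! ≈ 0.0804.

0.0804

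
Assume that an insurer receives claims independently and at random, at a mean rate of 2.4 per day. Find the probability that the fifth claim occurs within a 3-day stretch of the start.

Over the interval, μ = 2.4 × 3 = 7.2 (a 3-day stretch = 3 days).
The fifth arrival falls in the interval iff at least 5 events occur there: P(S_5 ≤ t) = P(N ≥ 5) = 1 − P(N ≤ 4) ≈ 0.8445.

0.8445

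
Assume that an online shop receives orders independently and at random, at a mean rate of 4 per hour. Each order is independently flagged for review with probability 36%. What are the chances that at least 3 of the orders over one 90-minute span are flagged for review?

0.3665

Thinning: the orders that are flagged for review themselves form a Poisson process with rate 0.36 × 4 = 1.44 per hour.
Over the interval, μ = 1.44 × 1.5 = 2.16 (a 90-minute span = 1.5 hours).
P(N ≥ 3) = 1 − P(N ≤ 2) ≈ 0.3665.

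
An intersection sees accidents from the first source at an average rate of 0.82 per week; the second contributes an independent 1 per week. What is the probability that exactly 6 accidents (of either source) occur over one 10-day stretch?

Independent Poisson processes superpose: combined rate λ = 0.82 + 1 = 1.82 per week.
Over the interval, μ = 1.82 × 10/7 = 2.6 (a 10-day stretch = 10/7 weeks).
P(N = 6) = e^(−2.6) · 2.6^6/6! ≈ 0.0319.

0.0319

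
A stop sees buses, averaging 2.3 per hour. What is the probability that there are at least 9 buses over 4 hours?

0.5704

Over the interval, μ = 2.3 × 4 = 9.2 (4 hours).
P(N ≥ 9) = 1 − P(N ≤ 8) = 1 − Σ_{j=0}^{8} e^(−μ) μ^j/j! ≈ 0.5704.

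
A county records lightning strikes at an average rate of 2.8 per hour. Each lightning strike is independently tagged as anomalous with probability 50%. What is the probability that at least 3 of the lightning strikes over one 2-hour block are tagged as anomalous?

0.5305

Thinning: the lightning strikes that are tagged as anomalous themselves form a Poisson process with rate 0.5 × 2.8 = 1.4 per hour.
Over the interval, μ = 1.4 × 2 = 2.8 (a 2-hour block = 2 hours).
P(N ≥ 3) = 1 − P(N ≤ 2) ≈ 0.5305.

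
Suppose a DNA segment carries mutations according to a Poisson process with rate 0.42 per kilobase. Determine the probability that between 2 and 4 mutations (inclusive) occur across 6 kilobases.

Over the interval, μ = 0.42 × 6 = 2.52 (6 kilobases).
P(2 ≤ N ≤ 4) = Σ_{j=2}^{4} e^(−2.52) · 2.52^j/j! ≈ 0.6053.

0.6053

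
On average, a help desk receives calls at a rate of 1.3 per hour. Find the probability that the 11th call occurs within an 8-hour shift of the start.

0.4669

Over the interval, μ = 1.3 × 8 = 10.4 (an 8-hour shift = 8 hours).
The 11th arrival falls in the interval iff at least 11 events occur there: P(S_11 ≤ t) = P(N ≥ 11) = 1 − P(N ≤ 10) ≈ 0.4669.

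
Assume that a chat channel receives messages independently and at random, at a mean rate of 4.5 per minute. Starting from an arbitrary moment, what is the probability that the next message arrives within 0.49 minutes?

Inter-arrival times are exponential with rate λ = 4.5 per minute.
P(T ≤ 0.49) = 1 − e^(−λt) = 1 − e^(−4.5 × 0.49) = 1 − e^(−2.205) ≈ 0.8897.

0.8897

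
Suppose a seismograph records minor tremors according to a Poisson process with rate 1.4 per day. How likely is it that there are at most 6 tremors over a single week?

0.1433

Over the interval, μ = 1.4 × 7 = 9.8 (a week = 7 days).
P(N ≤ 6) = Σ_{j=0}^{6} e^(−μ) μ^j/j! ≈ 0.1433.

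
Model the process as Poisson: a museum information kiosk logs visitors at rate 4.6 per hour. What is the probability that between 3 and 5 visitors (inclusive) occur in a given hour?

With mean μ = 4.6 per hour,
P(3 ≤ N ≤ 5) = Σ_{j=3}^{5} e^(−4.6) · 4.6^j/j! ≈ 0.5231.

0.5231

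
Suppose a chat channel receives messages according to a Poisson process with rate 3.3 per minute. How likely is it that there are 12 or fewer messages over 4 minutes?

0.4413

Over the interval, μ = 3.3 × 4 = 13.2 (4 minutes).
P(N ≤ 12) = Σ_{j=0}^{12} e^(−μ) μ^j/j! ≈ 0.4413.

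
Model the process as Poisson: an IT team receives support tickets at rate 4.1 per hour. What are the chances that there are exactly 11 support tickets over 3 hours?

Over the interval, μ = 4.1 × 3 = 12.3 (3 hours).
P(N = 11) = e^(−μ) μ^11/11! = e^(−12.3) · 12.3^11/39916800 ≈ 0.1112.

0.1112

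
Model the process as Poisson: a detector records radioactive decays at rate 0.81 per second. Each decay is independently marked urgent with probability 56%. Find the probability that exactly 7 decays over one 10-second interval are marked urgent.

0.0840

Thinning: the decays that are marked urgent themselves form a Poisson process with rate 0.56 × 0.81 = 0.4536 per second.
Over the interval, μ = 0.4536 × 10 = 4.536 (a 10-second interval = 10 seconds).
P(N = 7) = e^(−4.536) · 4.536^7/7! ≈ 0.0840.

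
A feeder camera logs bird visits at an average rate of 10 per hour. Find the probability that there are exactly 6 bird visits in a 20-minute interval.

Over the interval, μ = 10 × 1/3 ≈ 3.33333 (a 20-minute interval = 1/3 hours).
P(N = 6) = e^(−μ) μ^6/6! = e^(−3.33333) · 3.33333^6/720 ≈ 0.0680.

0.0680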